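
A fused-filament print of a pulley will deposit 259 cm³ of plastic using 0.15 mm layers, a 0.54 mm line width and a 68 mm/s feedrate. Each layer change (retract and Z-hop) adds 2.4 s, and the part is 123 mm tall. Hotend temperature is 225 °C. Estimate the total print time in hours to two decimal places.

Extrusion cross-section = 0.15 × 0.54, so 0.081 mm².
Total extruded path = 259000/0.081 = 3197530.9 mm.
Time extruding = 3197530.9 / 68 = 47022.5 s.
Number of layers: 123 / 0.15 → 820 (rounded up).
Layer-change overhead = 820 × 2.4 = 1968 s.
Altogether 47022.5 + 1968 = 48990.5 s, i.e. 13.61 hours.

13.61 hours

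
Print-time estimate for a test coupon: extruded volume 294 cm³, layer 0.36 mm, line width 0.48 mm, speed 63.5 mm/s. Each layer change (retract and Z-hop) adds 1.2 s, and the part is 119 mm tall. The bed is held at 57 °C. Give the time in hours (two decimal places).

7.55 hours

Line area = 0.36 × 0.48, so 0.1728 mm².
Path length: 294000 mm³ / 0.1728 mm² → 1701388.9 mm.
Extrusion time = 1701388.9 / 63.5, so 26793.5 s.
Number of layers: 119 / 0.36 → 331 (rounded up).
Z-hop total = 331 × 1.2, so 397.2 s.
Altogether 26793.5 + 397.2 = 27190.7 s, i.e. 7.55 hours.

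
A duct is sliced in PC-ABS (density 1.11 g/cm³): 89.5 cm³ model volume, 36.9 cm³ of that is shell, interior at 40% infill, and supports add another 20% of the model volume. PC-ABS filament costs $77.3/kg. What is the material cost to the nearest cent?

$6.51

Interior volume = 89.5 − 36.9, so 52.6 cm³.
Infill deposited = 0.40 × 52.6, so 21.04 cm³.
Support = 0.20 × 89.5 = 17.9 cm³.
Total extruded = 36.9 + 21.04 + 17.9, so 75.84 cm³.
Mass: 75.84 × 1.11 → 84.1824 g.
At $77.3/kg: 84.1824/1000 × 77.3 = $6.51.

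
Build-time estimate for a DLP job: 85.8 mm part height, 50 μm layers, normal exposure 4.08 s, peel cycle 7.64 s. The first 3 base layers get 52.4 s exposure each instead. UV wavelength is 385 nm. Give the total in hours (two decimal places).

5.63 hours

Layer count = ceil(85.8 / 0.05) = 1716.
Bottom layers = 3 × (52.4 + 7.64), so 180.12 s.
Normal layers = 1713 × (4.08 + 7.64) = 20076.36 s.
Sum: 180.12 + 20076.36 = 20256.48 s → 5.63 hours.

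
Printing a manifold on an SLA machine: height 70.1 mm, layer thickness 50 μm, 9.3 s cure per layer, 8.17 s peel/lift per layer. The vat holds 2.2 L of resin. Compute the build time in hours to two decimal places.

6.80 hours

Layer count = ceil(70.1 / 0.05) = 1402.
Cycle time = 9.3 + 8.17 = 17.47 s.
Total = 1402 × 17.47 = 24492.94 s = 6.80 hours.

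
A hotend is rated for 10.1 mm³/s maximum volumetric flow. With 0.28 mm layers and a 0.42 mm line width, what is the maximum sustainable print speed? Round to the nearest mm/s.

Extrusion cross-section = 0.28 × 0.42, so 0.1176 mm².
v_max = Q/A = 10.1/0.1176 = 85.88 mm/s → 86 mm/s.

86 mm/s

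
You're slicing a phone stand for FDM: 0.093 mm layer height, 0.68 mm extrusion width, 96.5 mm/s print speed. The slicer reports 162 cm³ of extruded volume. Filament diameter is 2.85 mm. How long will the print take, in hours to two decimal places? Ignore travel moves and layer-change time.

7.37 hours

Line area = 0.093 × 0.68 = 0.06324 mm².
Path length: 162000 mm³ / 0.06324 mm² → 2561669.8 mm.
Print-move time = 2561669.8 / 96.5 = 26545.8 s.
Converting: 26545.8 s = 7.37 hours.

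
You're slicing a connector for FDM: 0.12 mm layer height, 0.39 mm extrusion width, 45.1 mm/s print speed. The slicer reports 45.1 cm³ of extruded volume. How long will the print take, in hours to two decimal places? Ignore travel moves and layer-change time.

5.94 hours

Line area = 0.12 × 0.39 = 0.0468 mm².
Path length: 45100 mm³ / 0.0468 mm² → 963675.2 mm.
Extrusion time = 963675.2 / 45.1, so 21367.5 s.
That's 21367.5 s → 5.94 hours.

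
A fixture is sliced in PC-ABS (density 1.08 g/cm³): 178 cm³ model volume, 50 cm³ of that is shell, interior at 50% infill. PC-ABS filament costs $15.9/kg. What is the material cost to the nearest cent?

$1.96

Infill region: 178 − 50 → 128 cm³.
Infill deposited = 0.50 × 128, so 64 cm³.
Total printed volume = 50 + 64 = 114 cm³.
Mass: 114 × 1.08 → 123.12 g.
Cost = 123.12 g / 1000 × $15.9/kg = $1.96.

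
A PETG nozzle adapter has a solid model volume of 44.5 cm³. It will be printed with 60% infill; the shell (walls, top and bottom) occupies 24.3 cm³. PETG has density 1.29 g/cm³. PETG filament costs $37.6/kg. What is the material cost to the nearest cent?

$1.77

Infill region: 44.5 − 24.3 → 20.2 cm³.
Infill volume = 0.60 × 20.2 = 12.12 cm³.
Deposited volume = 24.3 + 12.12, so 36.42 cm³.
Mass = 36.42 × 1.29 = 46.9818 g.
At $37.6/kg: 46.9818/1000 × 37.6 = $1.77.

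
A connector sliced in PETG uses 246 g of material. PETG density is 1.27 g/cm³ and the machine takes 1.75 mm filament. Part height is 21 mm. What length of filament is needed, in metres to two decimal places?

Volume = 246 g / 1.27 g·cm⁻³ = 193.7008 cm³ = 193700.8 mm³.
Cross-section of 1.75 mm filament: π·(1.75/2)² = 2.4053 mm².
L = V/A = 193700.8/2.4053 = 80530.83 mm → 80.53 m.

80.53 m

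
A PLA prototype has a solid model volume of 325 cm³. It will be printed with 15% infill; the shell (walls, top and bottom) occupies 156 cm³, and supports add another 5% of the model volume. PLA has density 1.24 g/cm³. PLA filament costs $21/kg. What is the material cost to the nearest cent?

Interior volume: 325 − 156 → 169 cm³.
Infill volume = 0.15 × 169, so 25.35 cm³.
Support: 0.05 × 325 → 16.25 cm³.
Deposited volume: 156 + 25.35 + 16.25 → 197.6 cm³.
Mass = 197.6 × 1.24, so 245.024 g.
Cost = 245.024 g / 1000 × $21/kg = $5.15.

$5.15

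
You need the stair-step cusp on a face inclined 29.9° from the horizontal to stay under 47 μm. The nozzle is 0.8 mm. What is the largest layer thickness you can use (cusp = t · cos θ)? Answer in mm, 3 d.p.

0.054 mm

cos(29.9°) = 0.8669; t_max = 0.047/0.8669 = 0.054 mm.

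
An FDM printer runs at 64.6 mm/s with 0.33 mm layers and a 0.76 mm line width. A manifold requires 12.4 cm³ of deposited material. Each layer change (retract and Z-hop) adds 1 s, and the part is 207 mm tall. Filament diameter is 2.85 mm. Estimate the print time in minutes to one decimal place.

23.2 minutes

Extrusion cross-section: 0.33 × 0.76 → 0.2508 mm².
Total extruded path = 12400/0.2508 = 49441.8 mm.
Time extruding: 49441.8 / 64.6 → 765.4 s.
Number of layers: 207 / 0.33 → 628 (rounded up).
Z-hop total = 628 × 1, so 628 s.
Total = 765.4 + 628 = 1393.4 s = 23.2 minutes.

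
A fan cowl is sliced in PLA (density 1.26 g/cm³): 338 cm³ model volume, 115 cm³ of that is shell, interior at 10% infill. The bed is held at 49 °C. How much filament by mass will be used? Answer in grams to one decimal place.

173.0 g

Volume inside the shell = 338 − 115 = 223 cm³.
Infill volume = 0.10 × 223, so 22.3 cm³.
Deposited volume: 115 + 22.3 → 137.3 cm³.
Mass = 137.3 × 1.26, so 172.998 g.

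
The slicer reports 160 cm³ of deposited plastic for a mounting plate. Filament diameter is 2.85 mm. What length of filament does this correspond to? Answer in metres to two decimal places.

Filament cross-section = π × (2.85/2)² = 6.3794 mm².
L = 160000 mm³ / 6.3794 mm² = 25080.73 mm, i.e. 25.08 m.

25.08 m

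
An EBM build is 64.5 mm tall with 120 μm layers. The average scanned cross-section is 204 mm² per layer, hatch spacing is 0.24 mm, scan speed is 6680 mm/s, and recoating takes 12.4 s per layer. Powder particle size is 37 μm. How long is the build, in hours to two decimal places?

1.87 hours

Layer count = ceil(64.5 / 0.12) = 538.
Per-layer scan distance = 204 / 0.24, so 850 mm.
Beam time per layer = 850 / 6680 = 0.1272 s.
Time per layer: 0.1272 + 12.4 → 12.5272 s.
Build time = 538 × 12.5272 = 6739.6336 s = 1.87 hours.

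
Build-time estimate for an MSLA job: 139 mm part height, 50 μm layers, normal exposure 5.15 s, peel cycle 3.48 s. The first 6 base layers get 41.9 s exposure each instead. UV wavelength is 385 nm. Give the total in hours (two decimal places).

6.73 hours

Layers = ⌈139/0.05⌉ = 2780.
Base layers: 6 × (41.9 + 3.48) → 272.28 s.
Normal layers = 2774 × (5.15 + 3.48), so 23939.62 s.
Sum: 272.28 + 23939.62 = 24211.9 s → 6.73 hours.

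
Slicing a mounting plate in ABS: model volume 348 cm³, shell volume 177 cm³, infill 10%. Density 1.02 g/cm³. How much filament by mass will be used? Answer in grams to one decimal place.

198.0 g

Infill region = 348 − 177, so 171 cm³.
Infill volume: 0.10 × 171 → 17.1 cm³.
Deposited volume: 177 + 17.1 → 194.1 cm³.
Mass: 194.1 × 1.02 → 197.982 g.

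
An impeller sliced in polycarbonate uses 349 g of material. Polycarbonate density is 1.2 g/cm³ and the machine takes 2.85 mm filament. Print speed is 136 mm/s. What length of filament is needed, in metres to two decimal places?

Volume = 349 g / 1.2 g·cm⁻³ = 290.8333 cm³ = 290833.3 mm³.
A = π r² = π × 1.425² = 6.3794 mm².
Length = 290833.3 / 6.3794 = 45589.44 mm = 45.59 m.

45.59 m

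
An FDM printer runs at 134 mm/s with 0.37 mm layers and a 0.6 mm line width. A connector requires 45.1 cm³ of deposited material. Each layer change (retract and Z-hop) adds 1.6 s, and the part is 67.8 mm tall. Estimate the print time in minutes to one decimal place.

30.2 minutes

Bead cross-section = 0.37 × 0.6 = 0.222 mm².
Total extruded path = 45100/0.222 = 203153.2 mm.
Print-move time = 203153.2 / 134 = 1516.1 s.
Layer count = ceil(67.8 / 0.37) = 184.
Non-print overhead = 184 × 1.6 = 294.4 s.
Altogether 1516.1 + 294.4 = 1810.5 s, i.e. 30.2 minutes.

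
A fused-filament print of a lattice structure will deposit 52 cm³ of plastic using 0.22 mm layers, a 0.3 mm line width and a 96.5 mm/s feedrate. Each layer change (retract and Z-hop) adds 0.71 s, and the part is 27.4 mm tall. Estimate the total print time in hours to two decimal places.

2.29 hours

Bead cross-section: 0.22 × 0.3 → 0.066 mm².
Toolpath length = 52 cm³ / 0.066 mm² = 52000 / 0.066 = 787878.8 mm.
Time extruding = 787878.8 / 96.5 = 8164.5 s.
Layer count = ceil(27.4 / 0.22) = 125.
Layer-change overhead = 125 × 0.71 = 88.75 s.
Total = 8164.5 + 88.75 = 8253.25 s = 2.29 hours.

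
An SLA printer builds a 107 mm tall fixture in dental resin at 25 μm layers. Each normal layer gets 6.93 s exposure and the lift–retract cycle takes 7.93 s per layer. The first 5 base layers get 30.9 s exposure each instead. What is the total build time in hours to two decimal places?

17.70 hours

Layers = ⌈107/0.025⌉ = 4280.
Burn-in layers: 5 × (30.9 + 7.93) → 194.15 s.
Regular layers = 4275 × (6.93 + 7.93) = 63526.5 s.
Sum: 194.15 + 63526.5 = 63720.65 s → 17.70 hours.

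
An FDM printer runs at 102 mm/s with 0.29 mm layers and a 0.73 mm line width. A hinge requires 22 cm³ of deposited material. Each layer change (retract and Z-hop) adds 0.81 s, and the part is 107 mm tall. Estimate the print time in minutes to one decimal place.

22.0 minutes

Line area = 0.29 × 0.73, so 0.2117 mm².
Total extruded path = 22000/0.2117 = 103920.6 mm.
Extrusion time = 103920.6 / 102, so 1018.8 s.
Layer count = ceil(107 / 0.29) = 369.
Non-print overhead = 369 × 0.81 = 298.89 s.
Total = 1018.8 + 298.89 = 1317.69 s = 22.0 minutes.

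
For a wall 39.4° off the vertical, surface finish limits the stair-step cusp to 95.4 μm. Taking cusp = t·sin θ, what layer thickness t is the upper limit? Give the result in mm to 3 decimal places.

0.150 mm

Layer height = cusp / sin(39.4°) = 0.0954 / 0.6347 = 0.150 mm.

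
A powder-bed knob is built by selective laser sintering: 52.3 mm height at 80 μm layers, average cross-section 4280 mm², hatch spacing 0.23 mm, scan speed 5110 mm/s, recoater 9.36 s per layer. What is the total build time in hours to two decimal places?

2.36 hours

Layer count = ceil(52.3 / 0.08) = 654.
Scan path per layer = 4280 / 0.23 = 18608.7 mm.
Laser time per layer = 18608.7 / 5110 = 3.6416 s.
Layer cycle = 3.6416 + 9.36, so 13.0016 s.
Total: 654 × 13.0016 s = 8503.0464 s → 2.36 hours.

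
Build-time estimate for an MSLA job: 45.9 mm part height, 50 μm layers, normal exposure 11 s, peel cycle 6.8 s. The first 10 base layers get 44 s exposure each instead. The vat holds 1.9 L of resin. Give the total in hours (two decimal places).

4.63 hours

Number of layers: 45.9 / 0.05 → 918 (rounded up).
Burn-in layers = 10 × (44 + 6.8), so 508 s.
Remaining layers: 908 × (11 + 6.8) → 16162.4 s.
Sum: 508 + 16162.4 = 16670.4 s → 4.63 hours.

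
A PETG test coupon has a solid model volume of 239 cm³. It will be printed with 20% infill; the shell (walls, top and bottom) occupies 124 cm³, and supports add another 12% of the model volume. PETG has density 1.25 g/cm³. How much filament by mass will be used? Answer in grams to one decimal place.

219.6 g

Volume inside the shell = 239 − 124, so 115 cm³.
Infill volume = 0.20 × 115 = 23 cm³.
Support = 0.12 × 239 = 28.68 cm³.
Total extruded = 124 + 23 + 28.68 = 175.68 cm³.
Mass: 175.68 × 1.25 → 219.6 g.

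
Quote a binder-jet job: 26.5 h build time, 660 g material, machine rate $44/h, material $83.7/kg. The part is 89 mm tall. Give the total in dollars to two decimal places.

$1221.24

Machine cost: 44 × 26.5 → $1166.00.
Feedstock cost = 83.7 × 660/1000 = $55.242.
Total = 1166.00 + 55.242 = 1221.242 ≈ $1221.24.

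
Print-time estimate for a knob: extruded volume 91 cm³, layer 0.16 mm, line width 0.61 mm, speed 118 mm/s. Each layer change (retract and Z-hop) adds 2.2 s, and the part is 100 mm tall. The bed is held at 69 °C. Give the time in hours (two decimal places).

Bead cross-section = 0.16 × 0.61, so 0.0976 mm².
Total extruded path = 91000/0.0976 = 932377 mm.
Print-move time = 932377 / 118, so 7901.5 s.
Layers = ⌈100/0.16⌉ = 625.
Layer-change overhead = 625 × 2.2, so 1375 s.
Total = 7901.5 + 1375 = 9276.5 s = 2.58 hours.

2.58 hours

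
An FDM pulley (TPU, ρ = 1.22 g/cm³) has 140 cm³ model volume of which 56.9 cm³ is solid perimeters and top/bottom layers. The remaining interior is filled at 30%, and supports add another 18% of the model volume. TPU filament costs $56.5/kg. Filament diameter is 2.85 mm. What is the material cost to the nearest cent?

Volume inside the shell = 140 − 56.9 = 83.1 cm³.
Deposited infill = 0.30 × 83.1 = 24.93 cm³.
Support = 0.18 × 140, so 25.2 cm³.
Deposited volume = 56.9 + 24.93 + 25.2, so 107.03 cm³.
Mass = 107.03 × 1.22, so 130.5766 g.
Cost = 130.5766 g / 1000 × $56.5/kg = $7.38.

$7.38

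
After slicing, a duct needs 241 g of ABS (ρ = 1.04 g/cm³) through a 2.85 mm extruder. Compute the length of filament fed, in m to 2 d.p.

36.32 m

Volume = 241 g / 1.04 g·cm⁻³ = 231.7308 cm³ = 231730.8 mm³.
A = π r² = π × 1.425² = 6.3794 mm².
L = V/A = 231730.8/6.3794 = 36324.86 mm → 36.32 m.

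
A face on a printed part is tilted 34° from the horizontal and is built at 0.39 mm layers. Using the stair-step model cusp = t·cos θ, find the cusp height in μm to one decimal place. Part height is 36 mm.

cos(34°) = 0.8290, so cusp = 0.39 × 0.8290 = 0.32331 mm → 323.3 μm.

323.3 μm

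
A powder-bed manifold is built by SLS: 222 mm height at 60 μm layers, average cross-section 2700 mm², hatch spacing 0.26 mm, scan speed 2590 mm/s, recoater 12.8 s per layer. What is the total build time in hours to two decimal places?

17.28 hours

Layers = ⌈222/0.06⌉ = 3700.
Hatch length per layer = 2700 / 0.26, so 10384.6 mm.
Per-layer scan time: 10384.6 / 2590 → 4.0095 s.
Time per layer: 4.0095 + 12.8 → 16.8095 s.
Total: 3700 × 16.8095 s = 62195.15 s → 17.28 hours.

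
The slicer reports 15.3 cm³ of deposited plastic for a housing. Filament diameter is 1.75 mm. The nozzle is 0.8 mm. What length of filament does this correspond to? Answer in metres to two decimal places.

Filament cross-section = π × (1.75/2)² = 2.4053 mm².
Length = 15.3 cm³ / 2.4053 mm² = 15300 / 2.4053 = 6360.95 mm = 6.36 m.

6.36 m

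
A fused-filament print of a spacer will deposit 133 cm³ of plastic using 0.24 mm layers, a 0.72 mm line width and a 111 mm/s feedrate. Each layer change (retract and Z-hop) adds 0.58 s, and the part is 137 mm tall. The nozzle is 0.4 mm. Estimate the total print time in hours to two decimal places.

2.02 hours

Bead cross-section: 0.24 × 0.72 → 0.1728 mm².
Toolpath length = 133 cm³ / 0.1728 mm² = 133000 / 0.1728 = 769675.9 mm.
Time extruding = 769675.9 / 111 = 6934 s.
Layer count = ceil(137 / 0.24) = 571.
Non-print overhead = 571 × 0.58 = 331.18 s.
Altogether 6934 + 331.18 = 7265.18 s, i.e. 2.02 hours.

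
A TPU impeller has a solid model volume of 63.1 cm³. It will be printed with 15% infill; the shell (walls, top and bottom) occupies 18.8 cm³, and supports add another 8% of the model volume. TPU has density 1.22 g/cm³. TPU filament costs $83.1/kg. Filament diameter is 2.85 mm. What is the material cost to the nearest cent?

Infill region: 63.1 − 18.8 → 44.3 cm³.
Deposited infill = 0.15 × 44.3 = 6.645 cm³.
Support = 0.08 × 63.1 = 5.048 cm³.
Total printed volume: 18.8 + 6.645 + 5.048 → 30.493 cm³.
Mass = 30.493 × 1.22 = 37.20146 g.
At $83.1/kg: 37.20146/1000 × 83.1 = $3.09.

$3.09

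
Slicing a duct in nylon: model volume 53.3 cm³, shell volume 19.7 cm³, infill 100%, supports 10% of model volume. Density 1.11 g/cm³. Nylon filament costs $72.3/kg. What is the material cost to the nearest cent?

Infill region: 53.3 − 19.7 → 33.6 cm³.
Infill volume = 1.00 × 33.6, so 33.6 cm³.
Support = 0.10 × 53.3, so 5.33 cm³.
Deposited volume: 19.7 + 33.6 + 5.33 → 58.63 cm³.
Mass = 58.63 × 1.11 = 65.0793 g.
At $72.3/kg: 65.0793/1000 × 72.3 = $4.71.

$4.71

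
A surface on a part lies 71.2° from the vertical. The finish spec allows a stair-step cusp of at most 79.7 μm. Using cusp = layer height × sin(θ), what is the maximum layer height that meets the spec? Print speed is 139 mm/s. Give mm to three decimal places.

0.084 mm

Layer height = cusp / sin(71.2°) = 0.0797 / 0.9466 = 0.084 mm.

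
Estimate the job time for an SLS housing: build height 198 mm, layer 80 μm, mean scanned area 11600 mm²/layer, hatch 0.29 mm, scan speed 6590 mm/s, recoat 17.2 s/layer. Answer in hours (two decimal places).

Layers = ⌈198/0.08⌉ = 2475.
Hatch length per layer: 11600 / 0.29 → 40000 mm.
Scan time per layer = 40000 / 6590, so 6.0698 s.
Time per layer: 6.0698 + 17.2 → 23.2698 s.
Total: 2475 × 23.2698 s = 57592.755 s → 16.00 hours.

16.00 hours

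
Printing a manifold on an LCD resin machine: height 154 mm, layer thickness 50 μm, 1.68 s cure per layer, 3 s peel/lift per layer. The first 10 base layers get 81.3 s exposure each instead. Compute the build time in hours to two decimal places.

4.23 hours

Number of layers: 154 / 0.05 → 3080 (rounded up).
Bottom layers: 10 × (81.3 + 3) → 843 s.
Regular layers = 3070 × (1.68 + 3), so 14367.6 s.
Total = 843 + 14367.6 = 15210.6 s = 4.23 hours.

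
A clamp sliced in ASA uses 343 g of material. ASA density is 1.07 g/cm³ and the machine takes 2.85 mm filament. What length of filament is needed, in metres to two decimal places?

Extruded volume: 343/1.07 = 320.5607 cm³ (320560.7 mm³).
A = π r² = π × 1.425² = 6.3794 mm².
Length = 320560.7 / 6.3794 = 50249.35 mm = 50.25 m.

50.25 m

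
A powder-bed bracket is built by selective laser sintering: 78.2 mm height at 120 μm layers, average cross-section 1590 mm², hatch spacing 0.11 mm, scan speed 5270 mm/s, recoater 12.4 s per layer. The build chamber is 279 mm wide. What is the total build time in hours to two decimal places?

2.74 hours

Number of layers: 78.2 / 0.12 → 652 (rounded up).
Scan path per layer: 1590 / 0.11 → 14454.5 mm.
Laser time per layer = 14454.5 / 5270 = 2.7428 s.
Layer cycle = 2.7428 + 12.4, so 15.1428 s.
Build time = 652 × 15.1428 = 9873.1056 s = 2.74 hours.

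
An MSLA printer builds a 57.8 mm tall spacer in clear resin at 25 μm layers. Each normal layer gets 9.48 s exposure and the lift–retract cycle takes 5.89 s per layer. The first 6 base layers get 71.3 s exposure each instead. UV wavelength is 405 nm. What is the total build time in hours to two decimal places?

Number of layers: 57.8 / 0.025 → 2312 (rounded up).
Base layers = 6 × (71.3 + 5.89), so 463.14 s.
Remaining layers: 2306 × (9.48 + 5.89) → 35443.22 s.
Sum: 463.14 + 35443.22 = 35906.36 s → 9.97 hours.

9.97 hours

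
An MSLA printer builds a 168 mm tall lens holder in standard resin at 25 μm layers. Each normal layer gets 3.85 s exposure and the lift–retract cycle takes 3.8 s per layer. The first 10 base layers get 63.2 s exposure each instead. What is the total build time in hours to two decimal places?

Number of layers: 168 / 0.025 → 6720 (rounded up).
Base layers = 10 × (63.2 + 3.8) = 670 s.
Regular layers = 6710 × (3.85 + 3.8), so 51331.5 s.
Sum: 670 + 51331.5 = 52001.5 s → 14.44 hours.

14.44 hours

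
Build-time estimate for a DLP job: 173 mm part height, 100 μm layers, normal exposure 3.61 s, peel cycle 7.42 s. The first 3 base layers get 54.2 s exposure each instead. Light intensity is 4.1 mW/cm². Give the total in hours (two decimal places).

5.34 hours

Layers = ⌈173/0.1⌉ = 1730.
Bottom layers = 3 × (54.2 + 7.42) = 184.86 s.
Regular layers = 1727 × (3.61 + 7.42), so 19048.81 s.
Total = 184.86 + 19048.81 = 19233.67 s = 5.34 hours.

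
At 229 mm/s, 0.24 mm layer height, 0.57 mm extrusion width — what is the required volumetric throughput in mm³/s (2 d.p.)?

Extrusion cross-section: 0.24 × 0.57 → 0.1368 mm².
Q = v·A = 229 × 0.1368 = 31.33 mm³/s.

31.33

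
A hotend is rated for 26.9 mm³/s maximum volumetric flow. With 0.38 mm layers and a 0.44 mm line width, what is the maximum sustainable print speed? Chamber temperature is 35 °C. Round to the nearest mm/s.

Bead cross-section = 0.38 × 0.44, so 0.1672 mm².
v_max = Q/A = 26.9/0.1672 = 160.89 mm/s → 161 mm/s.

161 mm/s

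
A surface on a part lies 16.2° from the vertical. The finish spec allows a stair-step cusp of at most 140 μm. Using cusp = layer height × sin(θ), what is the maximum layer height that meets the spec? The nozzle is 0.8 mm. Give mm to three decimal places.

0.502 mm

t = h_c / sin θ = 0.14 / 0.2790 = 0.502 mm.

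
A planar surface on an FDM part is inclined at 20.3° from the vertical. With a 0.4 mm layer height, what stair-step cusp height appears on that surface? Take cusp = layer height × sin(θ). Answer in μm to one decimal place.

sin(20.3°) = 0.3469, so cusp = 0.4 × 0.3469 = 0.13876 mm → 138.8 μm.

138.8 μm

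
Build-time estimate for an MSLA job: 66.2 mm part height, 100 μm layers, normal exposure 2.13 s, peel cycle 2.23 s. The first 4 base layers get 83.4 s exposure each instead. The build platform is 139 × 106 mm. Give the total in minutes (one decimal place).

53.5 minutes

Number of layers: 66.2 / 0.1 → 662 (rounded up).
Base layers: 4 × (83.4 + 2.23) → 342.52 s.
Normal layers = 658 × (2.13 + 2.23), so 2868.88 s.
Total = 342.52 + 2868.88 = 3211.4 s = 53.5 minutes.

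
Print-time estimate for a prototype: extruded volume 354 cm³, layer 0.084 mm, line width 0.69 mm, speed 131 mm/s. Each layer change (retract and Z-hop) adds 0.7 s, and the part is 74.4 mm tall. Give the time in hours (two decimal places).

Bead cross-section = 0.084 × 0.69 = 0.05796 mm².
Toolpath length = 354 cm³ / 0.05796 mm² = 354000 / 0.05796 = 6107660.5 mm.
Extrusion time = 6107660.5 / 131 = 46623.4 s.
Layer count = ceil(74.4 / 0.084) = 886.
Non-print overhead = 886 × 0.7 = 620.2 s.
Total = 46623.4 + 620.2 = 47243.6 s = 13.12 hours.

13.12 hours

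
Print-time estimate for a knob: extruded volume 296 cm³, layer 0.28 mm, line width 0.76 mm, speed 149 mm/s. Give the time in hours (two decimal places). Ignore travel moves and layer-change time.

Line area: 0.28 × 0.76 → 0.2128 mm².
Toolpath length = 296 cm³ / 0.2128 mm² = 296000 / 0.2128 = 1390977.4 mm.
Extrusion time: 1390977.4 / 149 → 9335.4 s.
Converting: 9335.4 s = 2.59 hours.

2.59 hours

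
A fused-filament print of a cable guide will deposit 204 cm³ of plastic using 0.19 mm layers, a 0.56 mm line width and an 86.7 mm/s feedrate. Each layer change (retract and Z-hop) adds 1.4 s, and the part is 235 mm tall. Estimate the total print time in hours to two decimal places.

Line area = 0.19 × 0.56 = 0.1064 mm².
Toolpath length = 204 cm³ / 0.1064 mm² = 204000 / 0.1064 = 1917293.2 mm.
Print-move time = 1917293.2 / 86.7, so 22114.1 s.
Layers = ⌈235/0.19⌉ = 1237.
Layer-change overhead = 1237 × 1.4, so 1731.8 s.
Total = 22114.1 + 1731.8 = 23845.9 s = 6.62 hours.

6.62 hours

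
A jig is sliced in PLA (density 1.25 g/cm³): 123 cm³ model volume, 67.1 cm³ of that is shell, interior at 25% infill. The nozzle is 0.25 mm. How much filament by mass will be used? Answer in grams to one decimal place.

101.3 g

Interior volume: 123 − 67.1 → 55.9 cm³.
Infill volume: 0.25 × 55.9 → 13.975 cm³.
Total printed volume = 67.1 + 13.975 = 81.075 cm³.
Mass: 81.075 × 1.25 → 101.34375 g.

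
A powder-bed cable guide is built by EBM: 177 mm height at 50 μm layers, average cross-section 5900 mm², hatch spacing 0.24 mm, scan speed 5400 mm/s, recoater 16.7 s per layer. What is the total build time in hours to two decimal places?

20.90 hours

Layers = ⌈177/0.05⌉ = 3540.
Per-layer scan distance: 5900 / 0.24 → 24583.3 mm.
Scan time per layer = 24583.3 / 5400 = 4.5525 s.
Time per layer: 4.5525 + 16.7 → 21.2525 s.
Total: 3540 × 21.2525 s = 75233.85 s → 20.90 hours.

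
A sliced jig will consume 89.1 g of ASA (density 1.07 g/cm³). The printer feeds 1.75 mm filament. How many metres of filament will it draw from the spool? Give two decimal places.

Volume = 89.1 g / 1.07 g·cm⁻³ = 83.271 cm³ = 83271 mm³.
A = π r² = π × 0.875² = 2.4053 mm².
Length = 83271 / 2.4053 = 34619.8 mm = 34.62 m.

34.62 m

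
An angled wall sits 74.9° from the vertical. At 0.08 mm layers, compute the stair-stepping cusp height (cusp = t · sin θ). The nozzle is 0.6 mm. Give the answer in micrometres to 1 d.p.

77.2 μm

h_c = t·sin θ = 0.08 × 0.9655 = 0.07724 mm (77.2 μm).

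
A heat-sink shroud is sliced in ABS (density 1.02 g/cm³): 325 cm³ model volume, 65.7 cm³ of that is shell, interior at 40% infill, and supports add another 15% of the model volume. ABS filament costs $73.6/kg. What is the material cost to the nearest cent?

$16.38

Interior volume = 325 − 65.7, so 259.3 cm³.
Infill deposited: 0.40 × 259.3 → 103.72 cm³.
Support = 0.15 × 325 = 48.75 cm³.
Total extruded = 65.7 + 103.72 + 48.75 = 218.17 cm³.
Mass = 218.17 × 1.02, so 222.5334 g.
At $73.6/kg: 222.5334/1000 × 73.6 = $16.38.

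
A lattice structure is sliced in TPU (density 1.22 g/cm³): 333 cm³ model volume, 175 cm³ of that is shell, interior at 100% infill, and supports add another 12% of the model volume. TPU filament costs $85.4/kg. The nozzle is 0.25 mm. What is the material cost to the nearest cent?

Volume inside the shell = 333 − 175, so 158 cm³.
Infill deposited = 1.00 × 158, so 158 cm³.
Support = 0.12 × 333 = 39.96 cm³.
Deposited volume: 175 + 158 + 39.96 → 372.96 cm³.
Mass = 372.96 × 1.22, so 455.0112 g.
Cost = 455.0112 g / 1000 × $85.4/kg = $38.86.

$38.86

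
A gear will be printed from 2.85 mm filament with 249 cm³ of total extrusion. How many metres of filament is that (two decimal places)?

39.03 m

Filament cross-section = π × (2.85/2)² = 6.3794 mm².
L = 249000 mm³ / 6.3794 mm² = 39031.88 mm, i.e. 39.03 m.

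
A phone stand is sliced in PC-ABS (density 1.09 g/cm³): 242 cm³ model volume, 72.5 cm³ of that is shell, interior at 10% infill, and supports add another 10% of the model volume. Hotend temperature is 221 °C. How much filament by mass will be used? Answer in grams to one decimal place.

123.9 g

Infill region: 242 − 72.5 → 169.5 cm³.
Infill volume = 0.10 × 169.5 = 16.95 cm³.
Support: 0.10 × 242 → 24.2 cm³.
Total printed volume = 72.5 + 16.95 + 24.2, so 113.65 cm³.
Mass = 113.65 × 1.09, so 123.8785 g.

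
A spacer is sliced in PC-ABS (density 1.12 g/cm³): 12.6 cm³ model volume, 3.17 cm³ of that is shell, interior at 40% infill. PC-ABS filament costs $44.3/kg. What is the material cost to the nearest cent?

Interior volume = 12.6 − 3.17, so 9.43 cm³.
Infill deposited: 0.40 × 9.43 → 3.772 cm³.
Deposited volume = 3.17 + 3.772, so 6.942 cm³.
Mass: 6.942 × 1.12 → 7.77504 g.
Cost = 7.77504 g / 1000 × $44.3/kg = $0.34.

$0.34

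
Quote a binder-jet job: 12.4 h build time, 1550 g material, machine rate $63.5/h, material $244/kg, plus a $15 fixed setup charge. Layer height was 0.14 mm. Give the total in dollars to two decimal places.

Machine-time cost = 63.5 × 12.4, so $787.40.
Material cost = 244 × 1550/1000 = $378.20.
Adding setup: 787.40 + 378.20 + 15 → $1180.60.

$1180.60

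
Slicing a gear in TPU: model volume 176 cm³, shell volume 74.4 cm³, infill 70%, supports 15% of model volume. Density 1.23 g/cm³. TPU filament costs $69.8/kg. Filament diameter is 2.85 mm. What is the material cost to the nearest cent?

Infill region: 176 − 74.4 → 101.6 cm³.
Deposited infill: 0.70 × 101.6 → 71.12 cm³.
Support: 0.15 × 176 → 26.4 cm³.
Total extruded = 74.4 + 71.12 + 26.4, so 171.92 cm³.
Mass = 171.92 × 1.23 = 211.4616 g.
Cost = 211.4616 g / 1000 × $69.8/kg = $14.76.

$14.76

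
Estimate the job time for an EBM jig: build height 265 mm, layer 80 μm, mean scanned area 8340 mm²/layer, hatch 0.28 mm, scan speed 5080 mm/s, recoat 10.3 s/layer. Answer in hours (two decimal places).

Layers = ⌈265/0.08⌉ = 3313.
Hatch length per layer = 8340 / 0.28 = 29785.7 mm.
Per-layer scan time = 29785.7 / 5080 = 5.8633 s.
Layer cycle: 5.8633 + 10.3 → 16.1633 s.
Build time = 3313 × 16.1633 = 53549.0129 s = 14.87 hours.

14.87 hours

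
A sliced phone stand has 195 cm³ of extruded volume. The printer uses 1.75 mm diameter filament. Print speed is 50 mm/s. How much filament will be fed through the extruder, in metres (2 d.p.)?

A = π r² = π × 0.875² = 2.4053 mm².
Length = 195 cm³ / 2.4053 mm² = 195000 / 2.4053 = 81070.97 mm = 81.07 m.

81.07 m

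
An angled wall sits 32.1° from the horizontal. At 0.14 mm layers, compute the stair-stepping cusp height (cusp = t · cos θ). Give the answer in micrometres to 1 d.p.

118.6 μm

cos(32.1°) = 0.8471, so cusp = 0.14 × 0.8471 = 0.118594 mm → 118.6 μm.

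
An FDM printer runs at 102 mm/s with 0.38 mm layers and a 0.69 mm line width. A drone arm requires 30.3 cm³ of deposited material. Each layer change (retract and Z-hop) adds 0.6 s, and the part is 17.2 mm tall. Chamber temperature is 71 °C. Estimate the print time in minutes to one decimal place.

Extrusion cross-section = 0.38 × 0.69 = 0.2622 mm².
Total extruded path = 30300/0.2622 = 115560.6 mm.
Print-move time: 115560.6 / 102 → 1132.9 s.
Layer count = ceil(17.2 / 0.38) = 46.
Z-hop total = 46 × 0.6, so 27.6 s.
Altogether 1132.9 + 27.6 = 1160.5 s, i.e. 19.3 minutes.

19.3 minutes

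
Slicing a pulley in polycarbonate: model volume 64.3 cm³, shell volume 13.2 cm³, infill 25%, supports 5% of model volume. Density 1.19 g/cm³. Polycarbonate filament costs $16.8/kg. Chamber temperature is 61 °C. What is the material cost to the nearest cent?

$0.58

Volume inside the shell = 64.3 − 13.2, so 51.1 cm³.
Infill volume: 0.25 × 51.1 → 12.775 cm³.
Support = 0.05 × 64.3 = 3.215 cm³.
Deposited volume: 13.2 + 12.775 + 3.215 → 29.19 cm³.
Mass: 29.19 × 1.19 → 34.7361 g.
At $16.8/kg: 34.7361/1000 × 16.8 = $0.58.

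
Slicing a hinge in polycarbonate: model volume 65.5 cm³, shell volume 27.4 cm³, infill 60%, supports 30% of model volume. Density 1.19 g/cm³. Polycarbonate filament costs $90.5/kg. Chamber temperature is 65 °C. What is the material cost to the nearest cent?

Infill region = 65.5 − 27.4 = 38.1 cm³.
Infill volume = 0.60 × 38.1, so 22.86 cm³.
Support: 0.30 × 65.5 → 19.65 cm³.
Deposited volume = 27.4 + 22.86 + 19.65, so 69.91 cm³.
Mass = 69.91 × 1.19 = 83.1929 g.
At $90.5/kg: 83.1929/1000 × 90.5 = $7.53.

$7.53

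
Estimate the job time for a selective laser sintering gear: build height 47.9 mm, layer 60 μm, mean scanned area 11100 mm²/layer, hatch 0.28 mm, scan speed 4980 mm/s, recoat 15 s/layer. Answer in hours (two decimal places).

Layers = ⌈47.9/0.06⌉ = 799.
Scan path per layer: 11100 / 0.28 → 39642.9 mm.
Per-layer scan time = 39642.9 / 4980 = 7.9604 s.
Time per layer = 7.9604 + 15 = 22.9604 s.
Total: 799 × 22.9604 s = 18345.3596 s → 5.10 hours.

5.10 hours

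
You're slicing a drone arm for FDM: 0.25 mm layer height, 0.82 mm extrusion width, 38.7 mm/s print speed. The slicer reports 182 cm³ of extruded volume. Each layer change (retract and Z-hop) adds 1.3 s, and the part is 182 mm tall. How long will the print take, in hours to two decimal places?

6.64 hours

Extrusion cross-section = 0.25 × 0.82 = 0.205 mm².
Path length: 182000 mm³ / 0.205 mm² → 887804.9 mm.
Print-move time = 887804.9 / 38.7 = 22940.7 s.
Layer count = ceil(182 / 0.25) = 728.
Non-print overhead = 728 × 1.3, so 946.4 s.
Total = 22940.7 + 946.4 = 23887.1 s = 6.64 hours.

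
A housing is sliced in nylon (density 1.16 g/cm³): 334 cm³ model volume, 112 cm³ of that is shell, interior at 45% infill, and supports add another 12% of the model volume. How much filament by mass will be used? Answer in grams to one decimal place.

292.3 g

Infill region = 334 − 112 = 222 cm³.
Infill volume = 0.45 × 222 = 99.9 cm³.
Support: 0.12 × 334 → 40.08 cm³.
Total printed volume = 112 + 99.9 + 40.08, so 251.98 cm³.
Mass: 251.98 × 1.16 → 292.2968 g.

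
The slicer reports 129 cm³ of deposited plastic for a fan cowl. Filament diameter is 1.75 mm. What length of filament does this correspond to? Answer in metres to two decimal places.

Filament cross-section = π × (1.75/2)² = 2.4053 mm².
L = 129000 mm³ / 2.4053 mm² = 53631.56 mm, i.e. 53.63 m.

53.63 m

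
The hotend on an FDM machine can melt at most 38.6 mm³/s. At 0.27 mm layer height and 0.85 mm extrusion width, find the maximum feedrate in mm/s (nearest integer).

Bead cross-section = 0.27 × 0.85 = 0.2295 mm².
v_max = Q/A = 38.6/0.2295 = 168.19 mm/s → 168 mm/s.

168 mm/s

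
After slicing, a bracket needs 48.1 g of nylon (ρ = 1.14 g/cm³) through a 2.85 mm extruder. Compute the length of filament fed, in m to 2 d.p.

6.61 m

Extruded volume: 48.1/1.14 = 42.193 cm³ (42193 mm³).
Cross-section of 2.85 mm filament: π·(2.85/2)² = 6.3794 mm².
Length = 42193 / 6.3794 = 6613.94 mm = 6.61 m.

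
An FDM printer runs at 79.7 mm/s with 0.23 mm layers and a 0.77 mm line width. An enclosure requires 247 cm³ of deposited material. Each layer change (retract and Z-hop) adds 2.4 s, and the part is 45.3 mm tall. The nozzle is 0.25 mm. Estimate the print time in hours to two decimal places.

Line area = 0.23 × 0.77 = 0.1771 mm².
Total extruded path = 247000/0.1771 = 1394692.3 mm.
Print-move time = 1394692.3 / 79.7, so 17499.3 s.
Number of layers: 45.3 / 0.23 → 197 (rounded up).
Z-hop total = 197 × 2.4 = 472.8 s.
Altogether 17499.3 + 472.8 = 17972.1 s, i.e. 4.99 hours.

4.99 hours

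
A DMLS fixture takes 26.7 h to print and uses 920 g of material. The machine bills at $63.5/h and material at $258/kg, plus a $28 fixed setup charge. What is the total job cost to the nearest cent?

$1960.81

Time charge: 63.5 × 26.7 → $1695.45.
Material cost: 258 × 920/1000 → $237.36.
Adding setup: 1695.45 + 237.36 + 28 → $1960.81.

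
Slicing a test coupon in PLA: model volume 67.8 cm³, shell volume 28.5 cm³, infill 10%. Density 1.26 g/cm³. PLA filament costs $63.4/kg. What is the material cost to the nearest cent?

$2.59

Interior volume: 67.8 − 28.5 → 39.3 cm³.
Deposited infill: 0.10 × 39.3 → 3.93 cm³.
Total printed volume: 28.5 + 3.93 → 32.43 cm³.
Mass: 32.43 × 1.26 → 40.8618 g.
Cost = 40.8618 g / 1000 × $63.4/kg = $2.59.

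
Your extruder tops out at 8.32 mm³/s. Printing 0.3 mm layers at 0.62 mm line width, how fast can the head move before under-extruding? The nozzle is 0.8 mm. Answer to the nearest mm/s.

45 mm/s

Extrusion cross-section = 0.3 × 0.62 = 0.186 mm².
Max speed = 8.32 / 0.186 = 44.73 ≈ 45 mm/s.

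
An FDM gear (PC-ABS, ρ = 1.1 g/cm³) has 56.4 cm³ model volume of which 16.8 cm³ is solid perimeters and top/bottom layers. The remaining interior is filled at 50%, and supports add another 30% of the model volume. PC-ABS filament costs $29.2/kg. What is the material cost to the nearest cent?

$1.72

Infill region = 56.4 − 16.8 = 39.6 cm³.
Infill deposited = 0.50 × 39.6, so 19.8 cm³.
Support = 0.30 × 56.4, so 16.92 cm³.
Total printed volume = 16.8 + 19.8 + 16.92 = 53.52 cm³.
Mass = 53.52 × 1.1 = 58.872 g.
At $29.2/kg: 58.872/1000 × 29.2 = $1.72.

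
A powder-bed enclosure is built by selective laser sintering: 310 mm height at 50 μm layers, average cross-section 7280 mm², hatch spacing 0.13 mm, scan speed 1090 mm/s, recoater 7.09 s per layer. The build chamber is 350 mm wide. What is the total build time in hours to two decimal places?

100.69 hours

Layers = ⌈310/0.05⌉ = 6200.
Hatch length per layer = 7280 / 0.13, so 56000 mm.
Laser time per layer = 56000 / 1090 = 51.3761 s.
Layer cycle = 51.3761 + 7.09 = 58.4661 s.
Build time = 6200 × 58.4661 = 362489.82 s = 100.69 hours.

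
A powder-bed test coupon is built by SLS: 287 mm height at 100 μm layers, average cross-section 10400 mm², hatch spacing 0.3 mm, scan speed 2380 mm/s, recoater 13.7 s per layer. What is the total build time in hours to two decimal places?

Layer count = ceil(287 / 0.1) = 2870.
Scan path per layer: 10400 / 0.3 → 34666.7 mm.
Scan time per layer: 34666.7 / 2380 → 14.5658 s.
Layer cycle = 14.5658 + 13.7, so 28.2658 s.
2870 layers × 28.2658 s/layer = 81122.846 s, i.e. 22.53 hours.

22.53 hours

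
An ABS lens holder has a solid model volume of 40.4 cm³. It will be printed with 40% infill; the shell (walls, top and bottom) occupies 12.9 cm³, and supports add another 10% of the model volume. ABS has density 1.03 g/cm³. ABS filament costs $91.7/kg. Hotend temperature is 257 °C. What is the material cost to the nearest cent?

$2.64

Infill region = 40.4 − 12.9, so 27.5 cm³.
Infill deposited = 0.40 × 27.5 = 11 cm³.
Support: 0.10 × 40.4 → 4.04 cm³.
Total printed volume = 12.9 + 11 + 4.04 = 27.94 cm³.
Mass: 27.94 × 1.03 → 28.7782 g.
Cost = 28.7782 g / 1000 × $91.7/kg = $2.64.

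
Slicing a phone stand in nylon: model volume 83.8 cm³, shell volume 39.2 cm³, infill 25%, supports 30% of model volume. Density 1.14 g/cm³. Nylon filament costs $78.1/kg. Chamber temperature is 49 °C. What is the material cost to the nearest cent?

$6.72

Interior volume: 83.8 − 39.2 → 44.6 cm³.
Deposited infill: 0.25 × 44.6 → 11.15 cm³.
Support: 0.30 × 83.8 → 25.14 cm³.
Total extruded: 39.2 + 11.15 + 25.14 → 75.49 cm³.
Mass = 75.49 × 1.14, so 86.0586 g.
At $78.1/kg: 86.0586/1000 × 78.1 = $6.72.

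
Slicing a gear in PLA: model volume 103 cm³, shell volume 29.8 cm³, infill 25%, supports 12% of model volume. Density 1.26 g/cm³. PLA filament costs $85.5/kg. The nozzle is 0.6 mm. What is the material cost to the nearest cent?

Volume inside the shell = 103 − 29.8, so 73.2 cm³.
Infill volume: 0.25 × 73.2 → 18.3 cm³.
Support = 0.12 × 103 = 12.36 cm³.
Total extruded = 29.8 + 18.3 + 12.36 = 60.46 cm³.
Mass = 60.46 × 1.26 = 76.1796 g.
Cost = 76.1796 g / 1000 × $85.5/kg = $6.51.

$6.51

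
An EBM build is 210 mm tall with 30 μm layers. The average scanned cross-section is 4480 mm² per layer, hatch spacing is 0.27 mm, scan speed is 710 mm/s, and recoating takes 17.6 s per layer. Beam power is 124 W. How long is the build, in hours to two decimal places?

Layers = ⌈210/0.03⌉ = 7000.
Hatch length per layer = 4480 / 0.27, so 16592.6 mm.
Scan time per layer = 16592.6 / 710, so 23.3699 s.
Per-layer time: 23.3699 + 17.6 → 40.9699 s.
Build time = 7000 × 40.9699 = 286789.3 s = 79.66 hours.

79.66 hours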